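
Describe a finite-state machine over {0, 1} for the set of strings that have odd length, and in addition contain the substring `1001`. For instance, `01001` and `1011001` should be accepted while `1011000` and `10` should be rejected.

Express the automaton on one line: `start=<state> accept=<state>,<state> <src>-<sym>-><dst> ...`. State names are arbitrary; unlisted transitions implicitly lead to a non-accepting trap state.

Build one automaton per condition and run them in lockstep. One (2 states) tracks the input length modulo 2; the other (5 states) tracks whether and how much of `1001` has been seen. Each combined state is a pair, one component from each; accept when both components accept.
A 10-state machine:
       0  1 
>  A   B  C 
   B   A  D 
   C   E  D 
   D   F  C 
   E   G  C 
   F   H  D 
   G   A  I 
   H   B  J 
   I   J  J 
 * J   I  I 
(> = start, * = accepting)

start=A accept=J A-0->B A-1->C B-0->A B-1->D C-0->E C-1->D D-0->F D-1->C E-0->G E-1->C F-0->H F-1->D G-0->A G-1->I H-0->B H-1->J I-0->J I-1->J J-0->I J-1->I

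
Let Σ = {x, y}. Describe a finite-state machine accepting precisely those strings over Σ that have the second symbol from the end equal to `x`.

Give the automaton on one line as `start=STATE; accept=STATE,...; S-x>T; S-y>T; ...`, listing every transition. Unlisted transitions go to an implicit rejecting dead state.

Because acceptance depends on a position counted from the end, the machine has to buffer the most recent 2 symbols. Make each state the string of the last up-to-2 symbols read; on input `x` shift the window left and append `x`. Accept when the buffered window has length 2 and begins with `x`.
7 states suffice.
        x   y  
>  q0   q1  q2 
   q1   q3  q4 
   q2   q5  q6 
 * q3   q3  q4 
 * q4   q5  q6 
   q5   q3  q4 
   q6   q5  q6 
(> = start, * = accepting)

start=q0; accept=q3,q4; q0-x>q1; q0-y>q2; q1-x>q3; q1-y>q4; q2-x>q5; q2-y>q6; q3-x>q3; q3-y>q4; q4-x>q5; q4-y>q6; q5-x>q3; q5-y>q4; q6-x>q5; q6-y>q6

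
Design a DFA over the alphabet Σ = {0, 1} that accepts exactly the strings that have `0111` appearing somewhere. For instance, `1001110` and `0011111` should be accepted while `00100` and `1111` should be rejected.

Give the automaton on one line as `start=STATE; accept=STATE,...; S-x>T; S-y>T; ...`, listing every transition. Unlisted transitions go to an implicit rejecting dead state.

Track how much of `0111` has been matched so far: state s0 is no progress, s4 is the absorbing accept state reached once `0111` has occurred. Intermediate states record partial matches; on a mismatch, fall back to the longest reusable overlap.
        0   1  
>  s0   s1  s0 
   s1   s1  s2 
   s2   s1  s3 
   s3   s1  s4 
 * s4   s4  s4 
(> = start, * = accepting)

start=s0; accept=s4; s0-0>s1; s0-1>s0; s1-0>s1; s1-1>s2; s2-0>s1; s2-1>s3; s3-0>s1; s3-1>s4; s4-0>s4; s4-1>s4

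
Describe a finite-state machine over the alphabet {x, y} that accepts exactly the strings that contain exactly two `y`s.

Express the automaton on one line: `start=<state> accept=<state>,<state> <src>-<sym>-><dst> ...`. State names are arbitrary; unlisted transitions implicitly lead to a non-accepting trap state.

Count `y`s, saturating at 3: states s0 through s2 mean 0 through 2 `y`s seen; s3 means more than 2. Each `y` increments (capped at s3); other symbols loop. Accept from {s2}.
        x   y  
>  s0   s0  s1 
   s1   s1  s2 
 * s2   s2  s3 
   s3   s3  s3 
(> = start, * = accepting)

start=s0 accept=s2 s0-x->s0 s0-y->s1 s1-x->s1 s1-y->s2 s2-x->s2 s2-y->s3 s3-x->s3 s3-y->s3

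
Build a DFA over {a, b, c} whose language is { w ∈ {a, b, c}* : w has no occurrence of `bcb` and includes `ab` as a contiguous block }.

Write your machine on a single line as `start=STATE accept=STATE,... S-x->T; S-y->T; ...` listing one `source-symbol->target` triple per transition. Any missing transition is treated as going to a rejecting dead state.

Handle the two conditions separately and then intersect. The first has 4 states tracking partial matches of the forbidden pattern `bcb`; the second has 3 states tracking whether and how much of `ab` has been seen. A product state is a pair (one from each), accepting exactly when both do.
A 10-state machine:
        a   b   c  
>  q0   q1  q2  q0 
   q1   q1  q3  q0 
   q2   q1  q2  q4 
 * q3   q5  q3  q6 
   q4   q1  q7  q0 
 * q5   q5  q3  q5 
 * q6   q5  q8  q5 
   q7   q9  q7  q7 
   q8   q8  q8  q8 
   q9   q9  q8  q7 
(> = start, * = accepting)

start=q0; accept=q3,q5,q6; q0-a->q1; q0-b->q2; q0-c->q0; q1-a->q1; q1-b->q3; q1-c->q0; q2-a->q1; q2-b->q2; q2-c->q4; q3-a->q5; q3-b->q3; q3-c->q6; q4-a->q1; q4-b->q7; q4-c->q0; q5-a->q5; q5-b->q3; q5-c->q5; q6-a->q5; q6-b->q8; q6-c->q5; q7-a->q9; q7-b->q7; q7-c->q7; q8-a->q8; q8-b->q8; q8-c->q8; q9-a->q9; q9-b->q8; q9-c->q7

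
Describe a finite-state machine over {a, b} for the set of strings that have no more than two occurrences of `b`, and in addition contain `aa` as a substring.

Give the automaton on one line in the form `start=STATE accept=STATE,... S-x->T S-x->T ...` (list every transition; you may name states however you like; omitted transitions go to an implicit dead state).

start=q0 accept=q3,q6,q9 q0-a->q1 q0-b->q2 q1-a->q3 q1-b->q2 q2-a->q4 q2-b->q5 q3-a->q3 q3-b->q6 q4-a->q6 q4-b->q5 q5-a->q7 q5-b->q8 q6-a->q6 q6-b->q9 q7-a->q9 q7-b->q8 q8-a->q10 q8-b->q8 q9-a->q9 q9-b->q11 q10-a->q11 q10-b->q8 q11-a->q11 q11-b->q11

Handle the two conditions separately and then intersect. The first has 4 states tracking the count of `b`s, saturating at 3; the second has 3 states tracking whether and how much of `aa` has been seen. A product state is a pair (one from each), accepting exactly when both do.
          a    b  
>  q0     q1   q2 
   q1     q3   q2 
   q2     q4   q5 
 * q3     q3   q6 
   q4     q6   q5 
   q5     q7   q8 
 * q6     q6   q9 
   q7     q9   q8 
   q8    q10   q8 
 * q9     q9  q11 
   q10   q11   q8 
   q11   q11  q11 
(> = start, * = accepting)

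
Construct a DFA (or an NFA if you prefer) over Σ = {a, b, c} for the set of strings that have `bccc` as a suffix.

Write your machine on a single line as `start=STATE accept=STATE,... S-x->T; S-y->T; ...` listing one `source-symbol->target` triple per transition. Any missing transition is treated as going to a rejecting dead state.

start=q0; accept=q4; q0-a->q0; q0-b->q1; q0-c->q0; q1-a->q0; q1-b->q1; q1-c->q2; q2-a->q0; q2-b->q1; q2-c->q3; q3-a->q0; q3-b->q1; q3-c->q4; q4-a->q0; q4-b->q1; q4-c->q0

Let each state record the length of the longest suffix of the input read so far that is also a prefix of `bccc`. q1 means the last symbol is `b`; q2 means the last 2 symbols are `bc`; q3 means the last 3 symbols are `bcc`; q4 means the last 4 symbols are `bccc`. Accept only at q4, where the string currently ends in `bccc`.
A 5-state machine:
        a   b   c  
>  q0   q0  q1  q0 
   q1   q0  q1  q2 
   q2   q0  q1  q3 
   q3   q0  q1  q4 
 * q4   q0  q1  q0 
(> = start, * = accepting)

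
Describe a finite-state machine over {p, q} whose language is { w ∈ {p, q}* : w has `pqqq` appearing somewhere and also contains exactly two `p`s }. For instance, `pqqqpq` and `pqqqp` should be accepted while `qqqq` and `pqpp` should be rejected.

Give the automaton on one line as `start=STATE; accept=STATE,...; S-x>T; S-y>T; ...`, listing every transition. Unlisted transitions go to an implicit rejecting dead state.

Handle the two conditions separately and then intersect. One (5 states) tracks whether and how much of `pqqq` has been seen; the other (4 states) tracks the count of `p`s, saturating at 3. Each combined state is a pair, one component from each; accept when both components accept. Equivalent product states are then merged.
A 10-state machine:
       p  q 
>  A   B  A 
   B   C  D 
   C   E  F 
   D   C  G 
   E   E  E 
   F   E  H 
   G   C  I 
   H   E  J 
   I   J  I 
 * J   E  J 
(> = start, * = accepting)

start=A; accept=J; A-p>B; A-q>A; B-p>C; B-q>D; C-p>E; C-q>F; D-p>C; D-q>G; E-p>E; E-q>E; F-p>E; F-q>H; G-p>C; G-q>I; H-p>E; H-q>J; I-p>J; I-q>I; J-p>E; J-q>J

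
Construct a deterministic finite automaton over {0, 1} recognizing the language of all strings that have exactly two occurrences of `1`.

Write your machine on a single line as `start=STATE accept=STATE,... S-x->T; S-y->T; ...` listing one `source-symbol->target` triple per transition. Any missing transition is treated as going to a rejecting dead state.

start=s0; accept=s2; s0-0->s0; s0-1->s1; s1-0->s1; s1-1->s2; s2-0->s2; s2-1->s3; s3-0->s3; s3-1->s3

Only the number of `1`s matters, and only up to 3. Make a chain s0 → s1 → s2 → s3 advanced by each `1` (with s3 absorbing); every other symbol self-loops. The accepting set is {s2}.
With 4 states:
        0   1  
>  s0   s0  s1 
   s1   s1  s2 
 * s2   s2  s3 
   s3   s3  s3 
(> = start, * = accepting)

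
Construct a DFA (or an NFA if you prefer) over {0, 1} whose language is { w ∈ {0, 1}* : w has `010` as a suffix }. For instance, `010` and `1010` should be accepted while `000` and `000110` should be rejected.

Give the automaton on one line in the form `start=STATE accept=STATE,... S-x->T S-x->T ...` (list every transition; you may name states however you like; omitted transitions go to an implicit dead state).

start=S0 accept=S3 S0-0->S1 S0-1->S0 S1-0->S1 S1-1->S2 S2-0->S3 S2-1->S0 S3-0->S1 S3-1->S2

Remember how much of `010` the current input suffix matches. State S0 means no match yet; S1 means the last symbol is `0`; S2 means the last 2 symbols are `01`; S3 means the last 3 symbols are `010`. Only S3 accepts. On a mismatch, fall back to the longest proper suffix that is still a prefix of `010`.
        0   1  
>  S0   S1  S0 
   S1   S1  S2 
   S2   S3  S0 
 * S3   S1  S2 
(> = start, * = accepting)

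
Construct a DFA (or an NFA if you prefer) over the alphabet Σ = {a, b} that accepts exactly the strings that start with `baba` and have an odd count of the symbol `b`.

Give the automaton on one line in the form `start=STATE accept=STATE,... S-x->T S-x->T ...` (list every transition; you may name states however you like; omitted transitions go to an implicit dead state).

start=q0 accept=q7 q0-a->q1 q0-b->q2 q1-a->q1 q1-b->q3 q2-a->q4 q2-b->q1 q3-a->q3 q3-b->q1 q4-a->q3 q4-b->q5 q5-a->q6 q5-b->q3 q6-a->q6 q6-b->q7 q7-a->q7 q7-b->q6

Handle the two conditions separately and then intersect. One (6 states) tracks whether the input so far still matches the prefix `baba`; the other (2 states) tracks the count of `b`s modulo 2. Each combined state is a pair, one component from each; accept when both components accept.
An 8-state machine:
        a   b  
>  q0   q1  q2 
   q1   q1  q3 
   q2   q4  q1 
   q3   q3  q1 
   q4   q3  q5 
   q5   q6  q3 
   q6   q6  q7 
 * q7   q7  q6 
(> = start, * = accepting)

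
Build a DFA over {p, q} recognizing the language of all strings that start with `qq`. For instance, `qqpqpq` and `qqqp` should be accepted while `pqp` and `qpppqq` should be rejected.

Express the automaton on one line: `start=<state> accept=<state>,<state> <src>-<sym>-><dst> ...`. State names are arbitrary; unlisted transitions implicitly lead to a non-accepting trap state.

start=s0 accept=s2 s0-p->s3 s0-q->s1 s1-p->s3 s1-q->s2 s2-p->s2 s2-q->s2 s3-p->s3 s3-q->s3

Walk along `qq` while the input agrees: from s0 take `q` to s1, and so on. Any deviation drops to the rejecting sink s3. Once s2 is reached the prefix is confirmed and every continuation is accepted.
4 states suffice.
        p   q  
>  s0   s3  s1 
   s1   s3  s2 
 * s2   s2  s2 
   s3   s3  s3 
(> = start, * = accepting)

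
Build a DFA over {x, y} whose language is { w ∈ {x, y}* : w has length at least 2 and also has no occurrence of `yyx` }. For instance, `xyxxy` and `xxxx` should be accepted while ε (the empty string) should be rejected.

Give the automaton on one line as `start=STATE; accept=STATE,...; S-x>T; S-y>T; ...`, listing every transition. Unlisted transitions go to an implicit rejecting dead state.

Handle the two conditions separately and then intersect. The first has 4 states tracking the input length, saturating at 3; the second has 4 states tracking partial matches of the forbidden pattern `yyx`. A product state is a pair (one from each), accepting exactly when both do. After merging equivalent states the machine shrinks.
With 7 states:
       x  y 
>  A   B  C 
   B   D  E 
   C   D  F 
 * D   D  E 
 * E   D  F 
 * F   G  F 
   G   G  G 
(> = start, * = accepting)

start=A; accept=D,E,F; A-x>B; A-y>C; B-x>D; B-y>E; C-x>D; C-y>F; D-x>D; D-y>E; E-x>D; E-y>F; F-x>G; F-y>F; G-x>G; G-y>G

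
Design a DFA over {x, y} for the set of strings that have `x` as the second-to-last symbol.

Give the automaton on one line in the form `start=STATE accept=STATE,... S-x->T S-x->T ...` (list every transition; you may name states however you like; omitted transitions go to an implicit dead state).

start=S0 accept=S3,S4 S0-x->S1 S0-y->S2 S1-x->S3 S1-y->S4 S2-x->S5 S2-y->S6 S3-x->S3 S3-y->S4 S4-x->S5 S4-y->S6 S5-x->S3 S5-y->S4 S6-x->S5 S6-y->S6

Because acceptance depends on a position counted from the end, the machine has to buffer the most recent 2 symbols. Make each state the string of the last up-to-2 symbols read; on input `x` shift the window left and append `x`. Accept when the buffered window has length 2 and begins with `x`.
A 7-state machine:
        x   y  
>  S0   S1  S2 
   S1   S3  S4 
   S2   S5  S6 
 * S3   S3  S4 
 * S4   S5  S6 
   S5   S3  S4 
   S6   S5  S6 
(> = start, * = accepting)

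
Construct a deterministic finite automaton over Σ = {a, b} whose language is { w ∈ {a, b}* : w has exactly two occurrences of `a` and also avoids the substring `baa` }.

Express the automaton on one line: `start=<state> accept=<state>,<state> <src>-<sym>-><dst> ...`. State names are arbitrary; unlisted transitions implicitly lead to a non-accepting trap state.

Run two small machines in parallel and take their product. The first has 4 states tracking the count of `a`s, saturating at 3; the second has 4 states tracking partial matches of the forbidden pattern `baa`. A product state is a pair (one from each), accepting exactly when both do. Minimizing collapses redundant product states.
A 6-state machine:
        a   b  
>  s0   s1  s2 
   s1   s3  s1 
   s2   s4  s2 
 * s3   s5  s3 
   s4   s5  s1 
   s5   s5  s5 
(> = start, * = accepting)

start=s0 accept=s3 s0-a->s1 s0-b->s2 s1-a->s3 s1-b->s1 s2-a->s4 s2-b->s2 s3-a->s5 s3-b->s3 s4-a->s5 s4-b->s1 s5-a->s5 s5-b->s5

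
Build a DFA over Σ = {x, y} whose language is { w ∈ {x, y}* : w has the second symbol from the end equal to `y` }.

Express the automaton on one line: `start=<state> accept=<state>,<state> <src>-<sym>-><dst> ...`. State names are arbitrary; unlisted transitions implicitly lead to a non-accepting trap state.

start=S0 accept=S5,S6 S0-x->S1 S0-y->S2 S1-x->S3 S1-y->S4 S2-x->S5 S2-y->S6 S3-x->S3 S3-y->S4 S4-x->S5 S4-y->S6 S5-x->S3 S5-y->S4 S6-x->S5 S6-y->S6

Because acceptance depends on a position counted from the end, the machine has to buffer the most recent 2 symbols. Make each state the string of the last up-to-2 symbols read; on input `x` shift the window left and append `x`. Accept when the buffered window has length 2 and begins with `y`.
        x   y  
>  S0   S1  S2 
   S1   S3  S4 
   S2   S5  S6 
   S3   S3  S4 
   S4   S5  S6 
 * S5   S3  S4 
 * S6   S5  S6 
(> = start, * = accepting)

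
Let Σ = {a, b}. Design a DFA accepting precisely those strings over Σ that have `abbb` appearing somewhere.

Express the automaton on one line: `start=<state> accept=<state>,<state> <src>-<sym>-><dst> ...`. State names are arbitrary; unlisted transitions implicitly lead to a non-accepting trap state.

Track how much of `abbb` has been matched so far: state q0 is no progress, q4 is the absorbing accept state reached once `abbb` has occurred. Intermediate states record partial matches; on a mismatch, fall back to the longest reusable overlap.
        a   b  
>  q0   q1  q0 
   q1   q1  q2 
   q2   q1  q3 
   q3   q1  q4 
 * q4   q4  q4 
(> = start, * = accepting)

start=q0 accept=q4 q0-a->q1 q0-b->q0 q1-a->q1 q1-b->q2 q2-a->q1 q2-b->q3 q3-a->q1 q3-b->q4 q4-a->q4 q4-b->q4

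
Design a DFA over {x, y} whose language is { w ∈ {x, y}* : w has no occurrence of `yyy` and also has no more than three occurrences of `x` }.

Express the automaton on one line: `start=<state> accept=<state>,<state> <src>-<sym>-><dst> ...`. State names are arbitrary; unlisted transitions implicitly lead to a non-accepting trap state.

start=q0 accept=q0,q1,q2,q3,q4,q5,q6,q7,q8,q10,q11,q12 q0-x->q1 q0-y->q2 q1-x->q3 q1-y->q4 q2-x->q1 q2-y->q5 q3-x->q6 q3-y->q7 q4-x->q3 q4-y->q8 q5-x->q1 q5-y->q9 q6-x->q9 q6-y->q10 q7-x->q6 q7-y->q11 q8-x->q3 q8-y->q9 q9-x->q9 q9-y->q9 q10-x->q9 q10-y->q12 q11-x->q6 q11-y->q9 q12-x->q9 q12-y->q9

Build one automaton per condition and run them in lockstep. One (4 states) tracks partial matches of the forbidden pattern `yyy`; the other (5 states) tracks the count of `x`s, saturating at 4. Each combined state is a pair, one component from each; accept when both components accept. After merging equivalent states the machine shrinks.
          x    y  
>* q0     q1   q2 
 * q1     q3   q4 
 * q2     q1   q5 
 * q3     q6   q7 
 * q4     q3   q8 
 * q5     q1   q9 
 * q6     q9  q10 
 * q7     q6  q11 
 * q8     q3   q9 
   q9     q9   q9 
 * q10    q9  q12 
 * q11    q6   q9 
 * q12    q9   q9 
(> = start, * = accepting)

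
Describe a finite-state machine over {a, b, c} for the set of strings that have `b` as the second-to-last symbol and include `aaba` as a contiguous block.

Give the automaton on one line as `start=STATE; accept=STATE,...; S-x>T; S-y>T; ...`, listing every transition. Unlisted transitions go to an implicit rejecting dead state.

Build one automaton per condition and run them in lockstep. One (13 states) tracks the last 2 symbols read; the other (5 states) tracks whether and how much of `aaba` has been seen. Each combined state is a pair, one component from each; accept when both components accept. After merging equivalent states the machine shrinks.
8 states suffice.
        a   b   c  
>  q0   q1  q0  q0 
   q1   q2  q0  q0 
   q2   q2  q3  q0 
   q3   q4  q0  q0 
 * q4   q5  q6  q5 
   q5   q5  q6  q5 
   q6   q4  q7  q4 
 * q7   q4  q7  q4 
(> = start, * = accepting)

start=q0; accept=q4,q7; q0-a>q1; q0-b>q0; q0-c>q0; q1-a>q2; q1-b>q0; q1-c>q0; q2-a>q2; q2-b>q3; q2-c>q0; q3-a>q4; q3-b>q0; q3-c>q0; q4-a>q5; q4-b>q6; q4-c>q5; q5-a>q5; q5-b>q6; q5-c>q5; q6-a>q4; q6-b>q7; q6-c>q4; q7-a>q4; q7-b>q7; q7-c>q4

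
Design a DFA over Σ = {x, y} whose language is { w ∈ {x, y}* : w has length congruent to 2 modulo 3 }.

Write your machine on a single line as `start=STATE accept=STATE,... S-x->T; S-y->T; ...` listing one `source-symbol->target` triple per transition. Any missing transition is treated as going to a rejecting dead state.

Only the length mod 3 matters, so use a 3-cycle: from any state, every input symbol moves to the next state, wrapping s2 back to s0. Mark s2 accepting.
With 3 states:
        x   y  
>  s0   s1  s1 
   s1   s2  s2 
 * s2   s0  s0 
(> = start, * = accepting)

start=s0; accept=s2; s0-x->s1; s0-y->s1; s1-x->s2; s1-y->s2; s2-x->s0; s2-y->s0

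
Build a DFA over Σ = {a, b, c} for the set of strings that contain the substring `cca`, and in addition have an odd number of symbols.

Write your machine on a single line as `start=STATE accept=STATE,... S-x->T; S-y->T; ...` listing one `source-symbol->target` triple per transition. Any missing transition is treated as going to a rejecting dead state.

start=q0; accept=q6; q0-a->q1; q0-b->q1; q0-c->q2; q1-a->q0; q1-b->q0; q1-c->q3; q2-a->q0; q2-b->q0; q2-c->q4; q3-a->q1; q3-b->q1; q3-c->q5; q4-a->q6; q4-b->q1; q4-c->q5; q5-a->q7; q5-b->q0; q5-c->q4; q6-a->q7; q6-b->q7; q6-c->q7; q7-a->q6; q7-b->q6; q7-c->q6

Run two small machines in parallel and take their product. One (4 states) tracks whether and how much of `cca` has been seen; the other (2 states) tracks the input length modulo 2. Each combined state is a pair, one component from each; accept when both components accept.
8 states suffice.
        a   b   c  
>  q0   q1  q1  q2 
   q1   q0  q0  q3 
   q2   q0  q0  q4 
   q3   q1  q1  q5 
   q4   q6  q1  q5 
   q5   q7  q0  q4 
 * q6   q7  q7  q7 
   q7   q6  q6  q6 
(> = start, * = accepting)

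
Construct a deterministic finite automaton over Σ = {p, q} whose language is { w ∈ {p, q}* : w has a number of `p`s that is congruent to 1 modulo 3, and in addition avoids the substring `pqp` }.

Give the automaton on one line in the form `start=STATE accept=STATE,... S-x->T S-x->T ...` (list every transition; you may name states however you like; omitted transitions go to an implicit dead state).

Build one automaton per condition and run them in lockstep. The first has 3 states tracking the count of `p`s modulo 3; the second has 4 states tracking partial matches of the forbidden pattern `pqp`. A product state is a pair (one from each), accepting exactly when both do. Minimizing collapses redundant product states.
10 states suffice.
        p   q  
>  s0   s1  s0 
 * s1   s2  s3 
   s2   s4  s5 
 * s3   s6  s7 
   s4   s1  s8 
   s5   s6  s9 
   s6   s6  s6 
 * s7   s2  s7 
   s8   s6  s0 
   s9   s4  s9 
(> = start, * = accepting)

start=s0 accept=s1,s3,s7 s0-p->s1 s0-q->s0 s1-p->s2 s1-q->s3 s2-p->s4 s2-q->s5 s3-p->s6 s3-q->s7 s4-p->s1 s4-q->s8 s5-p->s6 s5-q->s9 s6-p->s6 s6-q->s6 s7-p->s2 s7-q->s7 s8-p->s6 s8-q->s0 s9-p->s4 s9-q->s9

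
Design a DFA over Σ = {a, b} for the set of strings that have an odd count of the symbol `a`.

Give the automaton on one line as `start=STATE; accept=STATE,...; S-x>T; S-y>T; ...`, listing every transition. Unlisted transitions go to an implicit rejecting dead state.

start=q0; accept=q1; q0-a>q1; q0-b>q0; q1-a>q0; q1-b>q1

The only thing that matters is how many `a`s have appeared, reduced mod 2. Use one state per residue: q0 for 0, …, q1 for 1. Reading `a` moves to the next residue; anything else stays put. q1 is accepting.
2 states suffice.
        a   b  
>  q0   q1  q0 
 * q1   q0  q1 
(> = start, * = accepting)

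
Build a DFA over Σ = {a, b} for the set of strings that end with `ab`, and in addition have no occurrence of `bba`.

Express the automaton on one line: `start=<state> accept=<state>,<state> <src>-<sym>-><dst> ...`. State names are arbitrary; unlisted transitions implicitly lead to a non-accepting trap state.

start=s0 accept=s3 s0-a->s1 s0-b->s2 s1-a->s1 s1-b->s3 s2-a->s1 s2-b->s4 s3-a->s1 s3-b->s4 s4-a->s5 s4-b->s4 s5-a->s5 s5-b->s6 s6-a->s5 s6-b->s7 s7-a->s5 s7-b->s7

Build one automaton per condition and run them in lockstep. The first has 3 states tracking how much of the suffix `ab` has currently been matched; the second has 4 states tracking partial matches of the forbidden pattern `bba`. A product state is a pair (one from each), accepting exactly when both do.
8 states suffice.
        a   b  
>  s0   s1  s2 
   s1   s1  s3 
   s2   s1  s4 
 * s3   s1  s4 
   s4   s5  s4 
   s5   s5  s6 
   s6   s5  s7 
   s7   s5  s7 
(> = start, * = accepting)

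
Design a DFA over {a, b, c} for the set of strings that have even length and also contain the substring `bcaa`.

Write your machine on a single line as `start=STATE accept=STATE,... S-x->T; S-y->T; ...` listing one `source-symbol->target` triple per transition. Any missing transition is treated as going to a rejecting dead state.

Build one automaton per condition and run them in lockstep. The first has 2 states tracking the input length modulo 2; the second has 5 states tracking whether and how much of `bcaa` has been seen. A product state is a pair (one from each), accepting exactly when both do.
        a   b   c  
>  S0   S1  S2  S1 
   S1   S0  S3  S0 
   S2   S0  S3  S4 
   S3   S1  S2  S5 
   S4   S6  S2  S1 
   S5   S7  S3  S0 
   S6   S8  S3  S0 
   S7   S9  S2  S1 
 * S8   S9  S9  S9 
   S9   S8  S8  S8 
(> = start, * = accepting)

start=S0; accept=S8; S0-a->S1; S0-b->S2; S0-c->S1; S1-a->S0; S1-b->S3; S1-c->S0; S2-a->S0; S2-b->S3; S2-c->S4; S3-a->S1; S3-b->S2; S3-c->S5; S4-a->S6; S4-b->S2; S4-c->S1; S5-a->S7; S5-b->S3; S5-c->S0; S6-a->S8; S6-b->S3; S6-c->S0; S7-a->S9; S7-b->S2; S7-c->S1; S8-a->S9; S8-b->S9; S8-c->S9; S9-a->S8; S9-b->S8; S9-c->S8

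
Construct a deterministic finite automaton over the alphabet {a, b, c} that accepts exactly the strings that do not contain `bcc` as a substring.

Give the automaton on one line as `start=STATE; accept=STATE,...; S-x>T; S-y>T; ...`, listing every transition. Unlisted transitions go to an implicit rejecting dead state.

start=q0; accept=q0,q1,q2; q0-a>q0; q0-b>q1; q0-c>q0; q1-a>q0; q1-b>q1; q1-c>q2; q2-a>q0; q2-b>q1; q2-c>q3; q3-a>q3; q3-b>q3; q3-c>q3

Track partial matches of the forbidden pattern `bcc`. State q3 is a dead state reached once `bcc` has occurred; every other state accepts. q0 means no part of `bcc` is currently matched.
A 4-state machine:
        a   b   c  
>* q0   q0  q1  q0 
 * q1   q0  q1  q2 
 * q2   q0  q1  q3 
   q3   q3  q3  q3 
(> = start, * = accepting)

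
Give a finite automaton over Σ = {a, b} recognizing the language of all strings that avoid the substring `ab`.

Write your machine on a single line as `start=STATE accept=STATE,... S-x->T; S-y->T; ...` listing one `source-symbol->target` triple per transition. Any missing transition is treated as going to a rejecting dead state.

This is the complement of 'contains `ab`'. Use the same substring-matching states — s0 through s2 holding how much of `ab` has just been matched — but flip the accepting set: everything except the trap s2 accepts.
3 states suffice.
        a   b  
>* s0   s1  s0 
 * s1   s1  s2 
   s2   s2  s2 
(> = start, * = accepting)

start=s0; accept=s0,s1; s0-a->s1; s0-b->s0; s1-a->s1; s1-b->s2; s2-a->s2; s2-b->s2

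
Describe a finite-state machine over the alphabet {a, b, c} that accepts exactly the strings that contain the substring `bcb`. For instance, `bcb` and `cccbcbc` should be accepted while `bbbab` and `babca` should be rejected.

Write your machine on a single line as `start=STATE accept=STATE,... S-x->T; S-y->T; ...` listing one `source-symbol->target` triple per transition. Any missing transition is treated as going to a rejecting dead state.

start=s0; accept=s3; s0-a->s0; s0-b->s1; s0-c->s0; s1-a->s0; s1-b->s1; s1-c->s2; s2-a->s0; s2-b->s3; s2-c->s0; s3-a->s3; s3-b->s3; s3-c->s3

States s0..s2 record the length of the longest prefix of `bcb` that matches the current input suffix. Reaching s3 means `bcb` has been seen, and we stay there forever. Accept from s3.
A 4-state machine:
        a   b   c  
>  s0   s0  s1  s0 
   s1   s0  s1  s2 
   s2   s0  s3  s0 
 * s3   s3  s3  s3 
(> = start, * = accepting)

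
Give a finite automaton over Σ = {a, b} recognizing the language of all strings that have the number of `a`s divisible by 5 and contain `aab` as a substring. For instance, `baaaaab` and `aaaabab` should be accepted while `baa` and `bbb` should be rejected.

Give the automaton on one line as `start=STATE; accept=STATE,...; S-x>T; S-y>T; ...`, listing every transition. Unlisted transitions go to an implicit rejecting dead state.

start=q0; accept=q14; q0-a>q1; q0-b>q0; q1-a>q2; q1-b>q3; q2-a>q4; q2-b>q5; q3-a>q6; q3-b>q3; q4-a>q7; q4-b>q8; q5-a>q8; q5-b>q5; q6-a>q4; q6-b>q9; q7-a>q10; q7-b>q11; q8-a>q11; q8-b>q8; q9-a>q12; q9-b>q9; q10-a>q13; q10-b>q14; q11-a>q14; q11-b>q11; q12-a>q7; q12-b>q15; q13-a>q2; q13-b>q16; q14-a>q16; q14-b>q14; q15-a>q17; q15-b>q15; q16-a>q5; q16-b>q16; q17-a>q10; q17-b>q18; q18-a>q19; q18-b>q18; q19-a>q13; q19-b>q0

Build one automaton per condition and run them in lockstep. The first has 5 states tracking the count of `a`s modulo 5; the second has 4 states tracking whether and how much of `aab` has been seen. A product state is a pair (one from each), accepting exactly when both do.
          a    b  
>  q0     q1   q0 
   q1     q2   q3 
   q2     q4   q5 
   q3     q6   q3 
   q4     q7   q8 
   q5     q8   q5 
   q6     q4   q9 
   q7    q10  q11 
   q8    q11   q8 
   q9    q12   q9 
   q10   q13  q14 
   q11   q14  q11 
   q12    q7  q15 
   q13    q2  q16 
 * q14   q16  q14 
   q15   q17  q15 
   q16    q5  q16 
   q17   q10  q18 
   q18   q19  q18 
   q19   q13   q0 
(> = start, * = accepting)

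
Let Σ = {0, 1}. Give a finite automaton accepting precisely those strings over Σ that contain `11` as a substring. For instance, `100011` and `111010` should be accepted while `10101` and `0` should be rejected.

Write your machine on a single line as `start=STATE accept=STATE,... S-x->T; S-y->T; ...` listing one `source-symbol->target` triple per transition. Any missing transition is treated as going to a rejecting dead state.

start=S0; accept=S2; S0-0->S0; S0-1->S1; S1-0->S0; S1-1->S2; S2-0->S2; S2-1->S2

Track how much of `11` has been matched so far: state S0 is no progress, S2 is the absorbing accept state reached once `11` has occurred. Intermediate states record partial matches; on a mismatch, fall back to the longest reusable overlap.
        0   1  
>  S0   S0  S1 
   S1   S0  S2 
 * S2   S2  S2 
(> = start, * = accepting)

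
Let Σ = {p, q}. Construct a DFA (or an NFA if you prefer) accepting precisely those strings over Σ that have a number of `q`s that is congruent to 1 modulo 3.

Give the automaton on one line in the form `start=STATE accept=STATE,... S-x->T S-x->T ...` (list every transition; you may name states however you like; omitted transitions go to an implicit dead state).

The only thing that matters is how many `q`s have appeared, reduced mod 3. Use one state per residue: S0 for 0, …, S2 for 2. Reading `q` moves to the next residue; anything else stays put. S1 is accepting.
With 3 states:
        p   q  
>  S0   S0  S1 
 * S1   S1  S2 
   S2   S2  S0 
(> = start, * = accepting)

start=S0 accept=S1 S0-p->S0 S0-q->S1 S1-p->S1 S1-q->S2 S2-p->S2 S2-q->S0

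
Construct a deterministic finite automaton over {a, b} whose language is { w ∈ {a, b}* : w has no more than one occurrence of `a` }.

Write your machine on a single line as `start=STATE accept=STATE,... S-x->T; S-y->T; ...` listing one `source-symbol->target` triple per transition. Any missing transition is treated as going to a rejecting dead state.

Count `a`s, saturating at 2: state S0 means no `a` yet, S1 means one `a` seen, S2 means more than one. Each `a` increments (capped at S2); other symbols loop. Accept from {S0, S1}.
With 3 states:
        a   b  
>* S0   S1  S0 
 * S1   S2  S1 
   S2   S2  S2 
(> = start, * = accepting)

start=S0; accept=S0,S1; S0-a->S1; S0-b->S0; S1-a->S2; S1-b->S1; S2-a->S2; S2-b->S2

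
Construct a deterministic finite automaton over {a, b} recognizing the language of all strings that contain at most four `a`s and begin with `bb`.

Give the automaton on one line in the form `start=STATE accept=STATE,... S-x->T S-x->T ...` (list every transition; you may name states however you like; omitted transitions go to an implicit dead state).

start=q0 accept=q3,q4,q5,q6,q7 q0-a->q1 q0-b->q2 q1-a->q1 q1-b->q1 q2-a->q1 q2-b->q3 q3-a->q4 q3-b->q3 q4-a->q5 q4-b->q4 q5-a->q6 q5-b->q5 q6-a->q7 q6-b->q6 q7-a->q1 q7-b->q7

Build one automaton per condition and run them in lockstep. The first has 6 states tracking the count of `a`s, saturating at 5; the second has 4 states tracking whether the input so far still matches the prefix `bb`. A product state is a pair (one from each), accepting exactly when both do. After merging equivalent states the machine shrinks.
With 8 states:
        a   b  
>  q0   q1  q2 
   q1   q1  q1 
   q2   q1  q3 
 * q3   q4  q3 
 * q4   q5  q4 
 * q5   q6  q5 
 * q6   q7  q6 
 * q7   q1  q7 
(> = start, * = accepting)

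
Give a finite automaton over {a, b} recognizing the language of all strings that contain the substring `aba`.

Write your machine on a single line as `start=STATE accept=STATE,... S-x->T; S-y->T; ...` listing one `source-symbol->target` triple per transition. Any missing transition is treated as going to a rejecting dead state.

start=q0; accept=q3; q0-a->q1; q0-b->q0; q1-a->q1; q1-b->q2; q2-a->q3; q2-b->q0; q3-a->q3; q3-b->q3

Track how much of `aba` has been matched so far: state q0 is no progress, q3 is the absorbing accept state reached once `aba` has occurred. Intermediate states record partial matches; on a mismatch, fall back to the longest reusable overlap.
With 4 states:
        a   b  
>  q0   q1  q0 
   q1   q1  q2 
   q2   q3  q0 
 * q3   q3  q3 
(> = start, * = accepting)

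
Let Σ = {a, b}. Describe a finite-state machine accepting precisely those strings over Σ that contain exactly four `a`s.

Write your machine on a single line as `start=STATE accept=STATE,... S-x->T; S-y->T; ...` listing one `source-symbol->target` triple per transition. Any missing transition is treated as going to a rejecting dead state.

Only the number of `a`s matters, and only up to 5. Make a chain q0 → q1 → q2 → q3 → q4 → q5 advanced by each `a` (with q5 absorbing); every other symbol self-loops. The accepting set is {q4}.
        a   b  
>  q0   q1  q0 
   q1   q2  q1 
   q2   q3  q2 
   q3   q4  q3 
 * q4   q5  q4 
   q5   q5  q5 
(> = start, * = accepting)

start=q0; accept=q4; q0-a->q1; q0-b->q0; q1-a->q2; q1-b->q1; q2-a->q3; q2-b->q2; q3-a->q4; q3-b->q3; q4-a->q5; q4-b->q4; q5-a->q5; q5-b->q5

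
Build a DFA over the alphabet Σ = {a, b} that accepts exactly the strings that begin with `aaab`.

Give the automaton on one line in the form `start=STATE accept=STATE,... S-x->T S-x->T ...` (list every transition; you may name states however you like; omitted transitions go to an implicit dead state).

Check the first 4 symbols one by one: S0 through S3 record how many have matched `aaab` so far; any wrong symbol goes to the dead state S5. After all 4 match we enter the accepting sink S4.
        a   b  
>  S0   S1  S5 
   S1   S2  S5 
   S2   S3  S5 
   S3   S5  S4 
 * S4   S4  S4 
   S5   S5  S5 
(> = start, * = accepting)

start=S0 accept=S4 S0-a->S1 S0-b->S5 S1-a->S2 S1-b->S5 S2-a->S3 S2-b->S5 S3-a->S5 S3-b->S4 S4-a->S4 S4-b->S4 S5-a->S5 S5-b->S5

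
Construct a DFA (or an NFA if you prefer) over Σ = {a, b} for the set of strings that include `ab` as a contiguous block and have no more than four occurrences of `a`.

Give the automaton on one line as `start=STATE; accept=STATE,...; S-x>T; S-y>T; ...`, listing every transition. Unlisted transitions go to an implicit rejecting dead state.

start=q0; accept=q3,q5,q7,q9; q0-a>q1; q0-b>q0; q1-a>q2; q1-b>q3; q2-a>q4; q2-b>q5; q3-a>q5; q3-b>q3; q4-a>q6; q4-b>q7; q5-a>q7; q5-b>q5; q6-a>q8; q6-b>q9; q7-a>q9; q7-b>q7; q8-a>q8; q8-b>q8; q9-a>q8; q9-b>q9

Run two small machines in parallel and take their product. The first has 3 states tracking whether and how much of `ab` has been seen; the second has 6 states tracking the count of `a`s, saturating at 5. A product state is a pair (one from each), accepting exactly when both do. Equivalent product states are then merged.
A 10-state machine:
        a   b  
>  q0   q1  q0 
   q1   q2  q3 
   q2   q4  q5 
 * q3   q5  q3 
   q4   q6  q7 
 * q5   q7  q5 
   q6   q8  q9 
 * q7   q9  q7 
   q8   q8  q8 
 * q9   q8  q9 
(> = start, * = accepting)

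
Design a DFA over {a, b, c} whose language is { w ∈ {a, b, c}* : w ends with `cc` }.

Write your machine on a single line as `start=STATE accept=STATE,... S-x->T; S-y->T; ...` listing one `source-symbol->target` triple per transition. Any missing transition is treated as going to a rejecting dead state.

start=S0; accept=S2; S0-a->S0; S0-b->S0; S0-c->S1; S1-a->S0; S1-b->S0; S1-c->S2; S2-a->S0; S2-b->S0; S2-c->S2

Let each state record the length of the longest suffix of the input read so far that is also a prefix of `cc`. S1 means the last symbol is `c`; S2 means the last 2 symbols are `cc`. Accept only at S2, where the string currently ends in `cc`.
A 3-state machine:
        a   b   c  
>  S0   S0  S0  S1 
   S1   S0  S0  S2 
 * S2   S0  S0  S2 
(> = start, * = accepting)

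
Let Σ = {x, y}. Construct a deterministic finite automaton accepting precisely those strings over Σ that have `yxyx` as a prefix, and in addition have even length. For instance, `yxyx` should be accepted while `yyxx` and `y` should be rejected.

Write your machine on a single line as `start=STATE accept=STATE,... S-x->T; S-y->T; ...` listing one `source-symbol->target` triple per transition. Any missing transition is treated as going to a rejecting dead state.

Build one automaton per condition and run them in lockstep. The first has 6 states tracking whether the input so far still matches the prefix `yxyx`; the second has 2 states tracking the input length modulo 2. A product state is a pair (one from each), accepting exactly when both do. Equivalent product states are then merged.
With 7 states:
        x   y  
>  s0   s1  s2 
   s1   s1  s1 
   s2   s3  s1 
   s3   s1  s4 
   s4   s5  s1 
 * s5   s6  s6 
   s6   s5  s5 
(> = start, * = accepting)

start=s0; accept=s5; s0-x->s1; s0-y->s2; s1-x->s1; s1-y->s1; s2-x->s3; s2-y->s1; s3-x->s1; s3-y->s4; s4-x->s5; s4-y->s1; s5-x->s6; s5-y->s6; s6-x->s5; s6-y->s5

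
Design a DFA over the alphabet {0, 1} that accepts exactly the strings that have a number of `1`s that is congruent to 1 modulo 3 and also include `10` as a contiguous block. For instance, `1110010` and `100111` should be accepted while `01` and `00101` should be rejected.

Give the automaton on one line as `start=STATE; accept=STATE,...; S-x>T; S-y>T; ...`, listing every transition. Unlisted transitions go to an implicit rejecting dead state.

start=q0; accept=q2; q0-0>q0; q0-1>q1; q1-0>q2; q1-1>q3; q2-0>q2; q2-1>q4; q3-0>q4; q3-1>q5; q4-0>q4; q4-1>q6; q5-0>q6; q5-1>q1; q6-0>q6; q6-1>q2

Build one automaton per condition and run them in lockstep. The first has 3 states tracking the count of `1`s modulo 3; the second has 3 states tracking whether and how much of `10` has been seen. A product state is a pair (one from each), accepting exactly when both do.
7 states suffice.
        0   1  
>  q0   q0  q1 
   q1   q2  q3 
 * q2   q2  q4 
   q3   q4  q5 
   q4   q4  q6 
   q5   q6  q1 
   q6   q6  q2 
(> = start, * = accepting)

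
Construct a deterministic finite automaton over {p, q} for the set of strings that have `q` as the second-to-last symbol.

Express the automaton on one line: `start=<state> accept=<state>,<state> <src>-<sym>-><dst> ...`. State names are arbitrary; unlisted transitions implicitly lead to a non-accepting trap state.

start=S0 accept=S5,S6 S0-p->S1 S0-q->S2 S1-p->S3 S1-q->S4 S2-p->S5 S2-q->S6 S3-p->S3 S3-q->S4 S4-p->S5 S4-q->S6 S5-p->S3 S5-q->S4 S6-p->S5 S6-q->S6

A DFA must remember the last 2 symbols (since which symbol is second-to-last isn't known until the input ends). Use one state per possible window of the last ≤2 symbols; accept from those whose window starts with `q`.
A 7-state machine:
        p   q  
>  S0   S1  S2 
   S1   S3  S4 
   S2   S5  S6 
   S3   S3  S4 
   S4   S5  S6 
 * S5   S3  S4 
 * S6   S5  S6 
(> = start, * = accepting)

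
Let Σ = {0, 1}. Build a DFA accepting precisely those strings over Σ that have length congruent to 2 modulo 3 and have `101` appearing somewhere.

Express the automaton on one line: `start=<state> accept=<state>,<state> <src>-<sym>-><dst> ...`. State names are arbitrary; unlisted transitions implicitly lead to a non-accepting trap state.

Handle the two conditions separately and then intersect. One (3 states) tracks the input length modulo 3; the other (4 states) tracks whether and how much of `101` has been seen. Each combined state is a pair, one component from each; accept when both components accept.
With 12 states:
       0  1 
>  A   B  C 
   B   D  E 
   C   F  E 
   D   A  G 
   E   H  G 
   F   A  I 
   G   J  C 
   H   B  K 
   I   K  K 
   J   D  L 
   K   L  L 
 * L   I  I 
(> = start, * = accepting)

start=A accept=L A-0->B A-1->C B-0->D B-1->E C-0->F C-1->E D-0->A D-1->G E-0->H E-1->G F-0->A F-1->I G-0->J G-1->C H-0->B H-1->K I-0->K I-1->K J-0->D J-1->L K-0->L K-1->L L-0->I L-1->I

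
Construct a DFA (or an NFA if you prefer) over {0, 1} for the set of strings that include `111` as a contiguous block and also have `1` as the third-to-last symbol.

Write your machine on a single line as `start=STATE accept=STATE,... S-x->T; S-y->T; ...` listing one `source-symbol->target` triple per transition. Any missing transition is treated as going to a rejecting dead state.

Run two small machines in parallel and take their product. One (4 states) tracks whether and how much of `111` has been seen; the other (15 states) tracks the last 3 symbols read. Each combined state is a pair, one component from each; accept when both components accept.
With 22 states:
       0  1 
>  A   B  C 
   B   D  E 
   C   F  G 
   D   H  I 
   E   J  K 
   F   L  M 
   G   N  O 
   H   H  I 
   I   J  K 
   J   L  M 
   K   N  O 
   L   H  I 
   M   J  K 
   N   L  M 
 * O   P  O 
 * P   Q  R 
 * Q   S  T 
 * R   U  V 
   S   S  T 
   T   U  V 
   U   Q  R 
   V   P  O 
(> = start, * = accepting)

start=A; accept=O,P,Q,R; A-0->B; A-1->C; B-0->D; B-1->E; C-0->F; C-1->G; D-0->H; D-1->I; E-0->J; E-1->K; F-0->L; F-1->M; G-0->N; G-1->O; H-0->H; H-1->I; I-0->J; I-1->K; J-0->L; J-1->M; K-0->N; K-1->O; L-0->H; L-1->I; M-0->J; M-1->K; N-0->L; N-1->M; O-0->P; O-1->O; P-0->Q; P-1->R; Q-0->S; Q-1->T; R-0->U; R-1->V; S-0->S; S-1->T; T-0->U; T-1->V; U-0->Q; U-1->R; V-0->P; V-1->O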